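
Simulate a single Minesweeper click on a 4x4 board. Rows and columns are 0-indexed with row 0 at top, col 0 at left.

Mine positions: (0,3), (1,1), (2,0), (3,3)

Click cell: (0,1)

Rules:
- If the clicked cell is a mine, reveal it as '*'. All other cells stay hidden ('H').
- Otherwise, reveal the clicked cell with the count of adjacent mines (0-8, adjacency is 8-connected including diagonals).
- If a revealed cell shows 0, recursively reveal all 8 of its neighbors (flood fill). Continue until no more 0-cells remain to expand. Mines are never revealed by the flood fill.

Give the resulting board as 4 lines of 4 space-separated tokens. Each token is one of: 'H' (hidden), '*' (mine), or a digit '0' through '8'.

H 1 H H
H H H H
H H H H
H H H H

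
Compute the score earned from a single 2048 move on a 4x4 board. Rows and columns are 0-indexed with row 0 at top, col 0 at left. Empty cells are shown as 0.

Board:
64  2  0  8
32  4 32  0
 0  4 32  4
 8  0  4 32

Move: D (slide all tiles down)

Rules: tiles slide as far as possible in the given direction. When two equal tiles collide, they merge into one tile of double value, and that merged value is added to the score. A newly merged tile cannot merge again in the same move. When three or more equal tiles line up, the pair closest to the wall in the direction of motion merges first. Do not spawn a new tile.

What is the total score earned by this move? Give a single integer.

Answer: 72

Derivation:
Slide down:
col 0: [64, 32, 0, 8] -> [0, 64, 32, 8]  score +0 (running 0)
col 1: [2, 4, 4, 0] -> [0, 0, 2, 8]  score +8 (running 8)
col 2: [0, 32, 32, 4] -> [0, 0, 64, 4]  score +64 (running 72)
col 3: [8, 0, 4, 32] -> [0, 8, 4, 32]  score +0 (running 72)
Board after move:
 0  0  0  0
64  0  0  8
32  2 64  4
 8  8  4 32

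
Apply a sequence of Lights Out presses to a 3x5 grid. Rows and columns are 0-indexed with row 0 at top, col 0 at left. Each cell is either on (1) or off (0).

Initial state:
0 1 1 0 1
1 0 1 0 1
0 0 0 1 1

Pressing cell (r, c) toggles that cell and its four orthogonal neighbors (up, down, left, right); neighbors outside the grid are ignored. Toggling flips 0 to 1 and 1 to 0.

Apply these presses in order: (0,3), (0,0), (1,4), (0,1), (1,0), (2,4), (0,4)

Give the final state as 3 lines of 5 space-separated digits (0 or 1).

Answer: 1 1 1 0 0
1 0 1 0 0
1 0 0 0 1

Derivation:
After press 1 at (0,3):
0 1 0 1 0
1 0 1 1 1
0 0 0 1 1

After press 2 at (0,0):
1 0 0 1 0
0 0 1 1 1
0 0 0 1 1

After press 3 at (1,4):
1 0 0 1 1
0 0 1 0 0
0 0 0 1 0

After press 4 at (0,1):
0 1 1 1 1
0 1 1 0 0
0 0 0 1 0

After press 5 at (1,0):
1 1 1 1 1
1 0 1 0 0
1 0 0 1 0

After press 6 at (2,4):
1 1 1 1 1
1 0 1 0 1
1 0 0 0 1

After press 7 at (0,4):
1 1 1 0 0
1 0 1 0 0
1 0 0 0 1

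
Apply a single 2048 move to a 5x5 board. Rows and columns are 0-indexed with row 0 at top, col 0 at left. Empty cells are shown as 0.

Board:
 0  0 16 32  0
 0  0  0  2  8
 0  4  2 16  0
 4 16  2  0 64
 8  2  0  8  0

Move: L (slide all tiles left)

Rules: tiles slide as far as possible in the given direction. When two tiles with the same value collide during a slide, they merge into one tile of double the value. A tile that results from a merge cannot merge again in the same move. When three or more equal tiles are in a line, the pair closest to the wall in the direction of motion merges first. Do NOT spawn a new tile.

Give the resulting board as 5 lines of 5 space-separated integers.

Slide left:
row 0: [0, 0, 16, 32, 0] -> [16, 32, 0, 0, 0]
row 1: [0, 0, 0, 2, 8] -> [2, 8, 0, 0, 0]
row 2: [0, 4, 2, 16, 0] -> [4, 2, 16, 0, 0]
row 3: [4, 16, 2, 0, 64] -> [4, 16, 2, 64, 0]
row 4: [8, 2, 0, 8, 0] -> [8, 2, 8, 0, 0]

Answer: 16 32  0  0  0
 2  8  0  0  0
 4  2 16  0  0
 4 16  2 64  0
 8  2  8  0  0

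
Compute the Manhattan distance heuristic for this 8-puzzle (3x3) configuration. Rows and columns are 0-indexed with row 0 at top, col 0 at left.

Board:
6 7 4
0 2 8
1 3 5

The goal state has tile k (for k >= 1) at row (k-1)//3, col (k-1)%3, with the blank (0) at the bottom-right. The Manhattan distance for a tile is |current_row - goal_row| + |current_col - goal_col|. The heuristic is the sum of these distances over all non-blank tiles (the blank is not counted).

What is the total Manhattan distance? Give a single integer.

Tile 6: at (0,0), goal (1,2), distance |0-1|+|0-2| = 3
Tile 7: at (0,1), goal (2,0), distance |0-2|+|1-0| = 3
Tile 4: at (0,2), goal (1,0), distance |0-1|+|2-0| = 3
Tile 2: at (1,1), goal (0,1), distance |1-0|+|1-1| = 1
Tile 8: at (1,2), goal (2,1), distance |1-2|+|2-1| = 2
Tile 1: at (2,0), goal (0,0), distance |2-0|+|0-0| = 2
Tile 3: at (2,1), goal (0,2), distance |2-0|+|1-2| = 3
Tile 5: at (2,2), goal (1,1), distance |2-1|+|2-1| = 2
Sum: 3 + 3 + 3 + 1 + 2 + 2 + 3 + 2 = 19

Answer: 19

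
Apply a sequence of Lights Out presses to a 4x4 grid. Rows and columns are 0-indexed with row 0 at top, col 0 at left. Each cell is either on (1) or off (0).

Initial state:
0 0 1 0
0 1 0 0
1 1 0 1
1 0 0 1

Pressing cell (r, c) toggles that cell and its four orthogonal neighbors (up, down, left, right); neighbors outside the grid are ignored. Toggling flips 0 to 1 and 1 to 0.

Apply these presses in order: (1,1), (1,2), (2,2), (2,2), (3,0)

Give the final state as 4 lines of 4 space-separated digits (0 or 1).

Answer: 0 1 0 0
1 1 0 1
0 0 1 1
0 1 0 1

Derivation:
After press 1 at (1,1):
0 1 1 0
1 0 1 0
1 0 0 1
1 0 0 1

After press 2 at (1,2):
0 1 0 0
1 1 0 1
1 0 1 1
1 0 0 1

After press 3 at (2,2):
0 1 0 0
1 1 1 1
1 1 0 0
1 0 1 1

After press 4 at (2,2):
0 1 0 0
1 1 0 1
1 0 1 1
1 0 0 1

After press 5 at (3,0):
0 1 0 0
1 1 0 1
0 0 1 1
0 1 0 1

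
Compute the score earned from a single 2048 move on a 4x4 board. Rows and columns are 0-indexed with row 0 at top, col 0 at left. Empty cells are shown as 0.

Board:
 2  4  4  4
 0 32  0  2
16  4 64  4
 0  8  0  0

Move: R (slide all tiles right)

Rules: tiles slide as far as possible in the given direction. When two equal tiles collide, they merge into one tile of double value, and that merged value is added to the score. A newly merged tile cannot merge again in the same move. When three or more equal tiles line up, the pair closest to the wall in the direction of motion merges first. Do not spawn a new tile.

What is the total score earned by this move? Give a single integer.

Slide right:
row 0: [2, 4, 4, 4] -> [0, 2, 4, 8]  score +8 (running 8)
row 1: [0, 32, 0, 2] -> [0, 0, 32, 2]  score +0 (running 8)
row 2: [16, 4, 64, 4] -> [16, 4, 64, 4]  score +0 (running 8)
row 3: [0, 8, 0, 0] -> [0, 0, 0, 8]  score +0 (running 8)
Board after move:
 0  2  4  8
 0  0 32  2
16  4 64  4
 0  0  0  8

Answer: 8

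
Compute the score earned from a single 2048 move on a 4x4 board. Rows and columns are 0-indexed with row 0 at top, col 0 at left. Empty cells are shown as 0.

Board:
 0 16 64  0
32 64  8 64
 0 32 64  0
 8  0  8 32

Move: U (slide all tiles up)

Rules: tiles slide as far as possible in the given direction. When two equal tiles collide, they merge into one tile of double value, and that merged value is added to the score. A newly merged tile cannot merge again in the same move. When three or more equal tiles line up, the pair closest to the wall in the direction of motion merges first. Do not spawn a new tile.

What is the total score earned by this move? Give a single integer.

Slide up:
col 0: [0, 32, 0, 8] -> [32, 8, 0, 0]  score +0 (running 0)
col 1: [16, 64, 32, 0] -> [16, 64, 32, 0]  score +0 (running 0)
col 2: [64, 8, 64, 8] -> [64, 8, 64, 8]  score +0 (running 0)
col 3: [0, 64, 0, 32] -> [64, 32, 0, 0]  score +0 (running 0)
Board after move:
32 16 64 64
 8 64  8 32
 0 32 64  0
 0  0  8  0

Answer: 0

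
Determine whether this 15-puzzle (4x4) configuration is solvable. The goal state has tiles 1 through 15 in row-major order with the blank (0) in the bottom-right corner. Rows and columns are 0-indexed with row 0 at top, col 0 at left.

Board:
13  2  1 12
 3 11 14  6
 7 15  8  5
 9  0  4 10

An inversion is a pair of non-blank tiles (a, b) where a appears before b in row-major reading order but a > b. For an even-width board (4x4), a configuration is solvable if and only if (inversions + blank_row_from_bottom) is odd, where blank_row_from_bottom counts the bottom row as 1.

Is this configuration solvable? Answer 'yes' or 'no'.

Inversions: 49
Blank is in row 3 (0-indexed from top), which is row 1 counting from the bottom (bottom = 1).
49 + 1 = 50, which is even, so the puzzle is not solvable.

Answer: no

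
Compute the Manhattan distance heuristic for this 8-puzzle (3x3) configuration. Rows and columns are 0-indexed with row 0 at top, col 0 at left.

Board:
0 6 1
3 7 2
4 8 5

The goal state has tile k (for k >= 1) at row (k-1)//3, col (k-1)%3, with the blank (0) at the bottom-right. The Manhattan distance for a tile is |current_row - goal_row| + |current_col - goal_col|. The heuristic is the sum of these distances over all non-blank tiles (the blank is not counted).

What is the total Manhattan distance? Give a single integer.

Answer: 14

Derivation:
Tile 6: at (0,1), goal (1,2), distance |0-1|+|1-2| = 2
Tile 1: at (0,2), goal (0,0), distance |0-0|+|2-0| = 2
Tile 3: at (1,0), goal (0,2), distance |1-0|+|0-2| = 3
Tile 7: at (1,1), goal (2,0), distance |1-2|+|1-0| = 2
Tile 2: at (1,2), goal (0,1), distance |1-0|+|2-1| = 2
Tile 4: at (2,0), goal (1,0), distance |2-1|+|0-0| = 1
Tile 8: at (2,1), goal (2,1), distance |2-2|+|1-1| = 0
Tile 5: at (2,2), goal (1,1), distance |2-1|+|2-1| = 2
Sum: 2 + 2 + 3 + 2 + 2 + 1 + 0 + 2 = 14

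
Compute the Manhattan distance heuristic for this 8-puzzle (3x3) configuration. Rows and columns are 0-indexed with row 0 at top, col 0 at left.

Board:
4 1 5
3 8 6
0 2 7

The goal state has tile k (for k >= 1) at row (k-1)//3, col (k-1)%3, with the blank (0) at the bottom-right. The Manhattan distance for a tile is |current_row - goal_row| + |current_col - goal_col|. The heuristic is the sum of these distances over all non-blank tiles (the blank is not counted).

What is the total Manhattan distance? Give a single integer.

Answer: 12

Derivation:
Tile 4: (0,0)->(1,0) = 1
Tile 1: (0,1)->(0,0) = 1
Tile 5: (0,2)->(1,1) = 2
Tile 3: (1,0)->(0,2) = 3
Tile 8: (1,1)->(2,1) = 1
Tile 6: (1,2)->(1,2) = 0
Tile 2: (2,1)->(0,1) = 2
Tile 7: (2,2)->(2,0) = 2
Sum: 1 + 1 + 2 + 3 + 1 + 0 + 2 + 2 = 12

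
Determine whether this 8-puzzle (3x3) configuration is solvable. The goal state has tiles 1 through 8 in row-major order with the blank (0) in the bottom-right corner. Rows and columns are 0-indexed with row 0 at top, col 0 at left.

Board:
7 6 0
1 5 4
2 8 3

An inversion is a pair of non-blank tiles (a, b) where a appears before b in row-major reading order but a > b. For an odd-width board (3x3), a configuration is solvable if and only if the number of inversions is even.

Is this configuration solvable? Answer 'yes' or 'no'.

Answer: no

Derivation:
Inversions (pairs i<j in row-major order where tile[i] > tile[j] > 0): 17
17 is odd, so the puzzle is not solvable.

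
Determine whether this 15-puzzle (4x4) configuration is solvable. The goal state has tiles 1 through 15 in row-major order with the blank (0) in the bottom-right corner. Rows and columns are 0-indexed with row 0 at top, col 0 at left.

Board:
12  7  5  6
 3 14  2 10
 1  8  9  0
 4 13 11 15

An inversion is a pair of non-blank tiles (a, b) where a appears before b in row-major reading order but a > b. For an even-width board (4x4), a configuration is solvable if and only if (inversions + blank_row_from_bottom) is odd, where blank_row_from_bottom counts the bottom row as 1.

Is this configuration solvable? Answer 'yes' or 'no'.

Answer: yes

Derivation:
Inversions: 43
Blank is in row 2 (0-indexed from top), which is row 2 counting from the bottom (bottom = 1).
43 + 2 = 45, which is odd, so the puzzle is solvable.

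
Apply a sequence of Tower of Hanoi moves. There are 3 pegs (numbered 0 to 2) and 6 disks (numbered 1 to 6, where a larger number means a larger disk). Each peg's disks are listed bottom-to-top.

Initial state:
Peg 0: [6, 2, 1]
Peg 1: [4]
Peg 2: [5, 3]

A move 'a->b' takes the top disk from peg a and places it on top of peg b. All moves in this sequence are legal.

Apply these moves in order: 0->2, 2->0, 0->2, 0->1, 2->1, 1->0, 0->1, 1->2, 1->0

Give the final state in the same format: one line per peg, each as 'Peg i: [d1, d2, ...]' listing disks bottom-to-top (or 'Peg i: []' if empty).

After move 1 (0->2):
Peg 0: [6, 2]
Peg 1: [4]
Peg 2: [5, 3, 1]

After move 2 (2->0):
Peg 0: [6, 2, 1]
Peg 1: [4]
Peg 2: [5, 3]

After move 3 (0->2):
Peg 0: [6, 2]
Peg 1: [4]
Peg 2: [5, 3, 1]

After move 4 (0->1):
Peg 0: [6]
Peg 1: [4, 2]
Peg 2: [5, 3, 1]

After move 5 (2->1):
Peg 0: [6]
Peg 1: [4, 2, 1]
Peg 2: [5, 3]

After move 6 (1->0):
Peg 0: [6, 1]
Peg 1: [4, 2]
Peg 2: [5, 3]

After move 7 (0->1):
Peg 0: [6]
Peg 1: [4, 2, 1]
Peg 2: [5, 3]

After move 8 (1->2):
Peg 0: [6]
Peg 1: [4, 2]
Peg 2: [5, 3, 1]

After move 9 (1->0):
Peg 0: [6, 2]
Peg 1: [4]
Peg 2: [5, 3, 1]

Answer: Peg 0: [6, 2]
Peg 1: [4]
Peg 2: [5, 3, 1]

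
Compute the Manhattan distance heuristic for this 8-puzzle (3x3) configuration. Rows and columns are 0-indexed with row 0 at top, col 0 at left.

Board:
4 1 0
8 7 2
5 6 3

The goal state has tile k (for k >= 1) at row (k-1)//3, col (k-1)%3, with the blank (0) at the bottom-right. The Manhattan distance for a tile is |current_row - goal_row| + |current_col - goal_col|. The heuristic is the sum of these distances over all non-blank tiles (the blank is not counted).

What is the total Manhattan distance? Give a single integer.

Tile 4: (0,0)->(1,0) = 1
Tile 1: (0,1)->(0,0) = 1
Tile 8: (1,0)->(2,1) = 2
Tile 7: (1,1)->(2,0) = 2
Tile 2: (1,2)->(0,1) = 2
Tile 5: (2,0)->(1,1) = 2
Tile 6: (2,1)->(1,2) = 2
Tile 3: (2,2)->(0,2) = 2
Sum: 1 + 1 + 2 + 2 + 2 + 2 + 2 + 2 = 14

Answer: 14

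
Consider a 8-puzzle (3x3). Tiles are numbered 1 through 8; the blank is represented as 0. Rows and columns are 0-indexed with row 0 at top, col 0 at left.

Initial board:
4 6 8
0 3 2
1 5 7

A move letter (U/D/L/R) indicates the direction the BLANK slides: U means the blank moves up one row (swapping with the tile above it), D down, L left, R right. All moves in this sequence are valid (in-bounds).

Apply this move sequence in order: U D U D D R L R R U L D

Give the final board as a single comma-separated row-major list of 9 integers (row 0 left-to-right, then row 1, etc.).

Answer: 4, 6, 8, 1, 7, 3, 5, 0, 2

Derivation:
After move 1 (U):
0 6 8
4 3 2
1 5 7

After move 2 (D):
4 6 8
0 3 2
1 5 7

After move 3 (U):
0 6 8
4 3 2
1 5 7

After move 4 (D):
4 6 8
0 3 2
1 5 7

After move 5 (D):
4 6 8
1 3 2
0 5 7

After move 6 (R):
4 6 8
1 3 2
5 0 7

After move 7 (L):
4 6 8
1 3 2
0 5 7

After move 8 (R):
4 6 8
1 3 2
5 0 7

After move 9 (R):
4 6 8
1 3 2
5 7 0

After move 10 (U):
4 6 8
1 3 0
5 7 2

After move 11 (L):
4 6 8
1 0 3
5 7 2

After move 12 (D):
4 6 8
1 7 3
5 0 2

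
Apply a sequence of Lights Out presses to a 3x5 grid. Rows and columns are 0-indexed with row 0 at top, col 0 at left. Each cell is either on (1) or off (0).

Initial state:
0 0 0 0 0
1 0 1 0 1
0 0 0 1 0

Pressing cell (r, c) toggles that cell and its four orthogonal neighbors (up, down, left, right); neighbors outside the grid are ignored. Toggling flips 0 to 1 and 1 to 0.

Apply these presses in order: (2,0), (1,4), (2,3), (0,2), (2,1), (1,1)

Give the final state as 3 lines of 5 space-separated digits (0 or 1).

Answer: 0 0 1 1 1
1 0 1 0 0
0 1 0 0 0

Derivation:
After press 1 at (2,0):
0 0 0 0 0
0 0 1 0 1
1 1 0 1 0

After press 2 at (1,4):
0 0 0 0 1
0 0 1 1 0
1 1 0 1 1

After press 3 at (2,3):
0 0 0 0 1
0 0 1 0 0
1 1 1 0 0

After press 4 at (0,2):
0 1 1 1 1
0 0 0 0 0
1 1 1 0 0

After press 5 at (2,1):
0 1 1 1 1
0 1 0 0 0
0 0 0 0 0

After press 6 at (1,1):
0 0 1 1 1
1 0 1 0 0
0 1 0 0 0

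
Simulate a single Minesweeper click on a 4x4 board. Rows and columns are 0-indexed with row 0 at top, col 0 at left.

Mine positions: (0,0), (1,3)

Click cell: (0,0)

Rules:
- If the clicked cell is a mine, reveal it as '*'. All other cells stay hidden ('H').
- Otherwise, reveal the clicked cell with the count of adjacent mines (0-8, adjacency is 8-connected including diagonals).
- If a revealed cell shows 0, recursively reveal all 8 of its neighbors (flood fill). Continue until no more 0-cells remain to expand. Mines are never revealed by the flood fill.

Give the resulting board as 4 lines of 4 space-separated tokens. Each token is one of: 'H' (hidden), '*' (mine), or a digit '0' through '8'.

* H H H
H H H H
H H H H
H H H H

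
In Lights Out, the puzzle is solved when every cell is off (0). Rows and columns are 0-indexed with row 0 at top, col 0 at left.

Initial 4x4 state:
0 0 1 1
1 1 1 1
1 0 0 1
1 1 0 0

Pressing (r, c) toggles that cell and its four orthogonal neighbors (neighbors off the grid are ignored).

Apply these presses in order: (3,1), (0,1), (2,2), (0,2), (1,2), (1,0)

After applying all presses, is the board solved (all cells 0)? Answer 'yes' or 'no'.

Answer: yes

Derivation:
After press 1 at (3,1):
0 0 1 1
1 1 1 1
1 1 0 1
0 0 1 0

After press 2 at (0,1):
1 1 0 1
1 0 1 1
1 1 0 1
0 0 1 0

After press 3 at (2,2):
1 1 0 1
1 0 0 1
1 0 1 0
0 0 0 0

After press 4 at (0,2):
1 0 1 0
1 0 1 1
1 0 1 0
0 0 0 0

After press 5 at (1,2):
1 0 0 0
1 1 0 0
1 0 0 0
0 0 0 0

After press 6 at (1,0):
0 0 0 0
0 0 0 0
0 0 0 0
0 0 0 0

Lights still on: 0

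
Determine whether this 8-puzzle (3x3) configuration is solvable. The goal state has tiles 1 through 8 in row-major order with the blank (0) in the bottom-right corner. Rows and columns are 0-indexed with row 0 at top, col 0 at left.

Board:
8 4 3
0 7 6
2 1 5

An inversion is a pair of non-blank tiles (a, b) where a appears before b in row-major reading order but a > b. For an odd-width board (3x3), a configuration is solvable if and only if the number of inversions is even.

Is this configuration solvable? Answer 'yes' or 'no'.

Answer: yes

Derivation:
Inversions (pairs i<j in row-major order where tile[i] > tile[j] > 0): 20
20 is even, so the puzzle is solvable.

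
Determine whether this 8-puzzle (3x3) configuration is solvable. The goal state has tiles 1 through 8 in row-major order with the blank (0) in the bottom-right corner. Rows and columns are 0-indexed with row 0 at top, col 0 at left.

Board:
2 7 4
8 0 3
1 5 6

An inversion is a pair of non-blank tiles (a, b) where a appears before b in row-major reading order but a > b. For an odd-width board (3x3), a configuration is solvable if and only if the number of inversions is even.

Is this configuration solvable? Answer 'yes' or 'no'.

Inversions (pairs i<j in row-major order where tile[i] > tile[j] > 0): 13
13 is odd, so the puzzle is not solvable.

Answer: no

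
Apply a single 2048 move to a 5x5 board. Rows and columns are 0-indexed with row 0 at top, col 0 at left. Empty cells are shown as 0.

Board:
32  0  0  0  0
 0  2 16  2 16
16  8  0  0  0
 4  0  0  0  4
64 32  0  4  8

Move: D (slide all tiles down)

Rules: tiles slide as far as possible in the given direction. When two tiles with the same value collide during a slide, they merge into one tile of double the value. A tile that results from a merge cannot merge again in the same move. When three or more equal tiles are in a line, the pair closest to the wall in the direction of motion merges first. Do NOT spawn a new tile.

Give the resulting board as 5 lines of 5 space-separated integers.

Answer:  0  0  0  0  0
32  0  0  0  0
16  2  0  0 16
 4  8  0  2  4
64 32 16  4  8

Derivation:
Slide down:
col 0: [32, 0, 16, 4, 64] -> [0, 32, 16, 4, 64]
col 1: [0, 2, 8, 0, 32] -> [0, 0, 2, 8, 32]
col 2: [0, 16, 0, 0, 0] -> [0, 0, 0, 0, 16]
col 3: [0, 2, 0, 0, 4] -> [0, 0, 0, 2, 4]
col 4: [0, 16, 0, 4, 8] -> [0, 0, 16, 4, 8]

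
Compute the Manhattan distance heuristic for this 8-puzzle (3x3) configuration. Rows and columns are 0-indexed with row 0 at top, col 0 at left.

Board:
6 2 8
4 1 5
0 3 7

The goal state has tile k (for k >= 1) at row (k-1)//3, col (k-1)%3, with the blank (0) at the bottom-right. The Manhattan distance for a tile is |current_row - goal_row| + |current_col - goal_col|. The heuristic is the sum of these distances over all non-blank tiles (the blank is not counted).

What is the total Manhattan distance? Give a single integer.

Tile 6: at (0,0), goal (1,2), distance |0-1|+|0-2| = 3
Tile 2: at (0,1), goal (0,1), distance |0-0|+|1-1| = 0
Tile 8: at (0,2), goal (2,1), distance |0-2|+|2-1| = 3
Tile 4: at (1,0), goal (1,0), distance |1-1|+|0-0| = 0
Tile 1: at (1,1), goal (0,0), distance |1-0|+|1-0| = 2
Tile 5: at (1,2), goal (1,1), distance |1-1|+|2-1| = 1
Tile 3: at (2,1), goal (0,2), distance |2-0|+|1-2| = 3
Tile 7: at (2,2), goal (2,0), distance |2-2|+|2-0| = 2
Sum: 3 + 0 + 3 + 0 + 2 + 1 + 3 + 2 = 14

Answer: 14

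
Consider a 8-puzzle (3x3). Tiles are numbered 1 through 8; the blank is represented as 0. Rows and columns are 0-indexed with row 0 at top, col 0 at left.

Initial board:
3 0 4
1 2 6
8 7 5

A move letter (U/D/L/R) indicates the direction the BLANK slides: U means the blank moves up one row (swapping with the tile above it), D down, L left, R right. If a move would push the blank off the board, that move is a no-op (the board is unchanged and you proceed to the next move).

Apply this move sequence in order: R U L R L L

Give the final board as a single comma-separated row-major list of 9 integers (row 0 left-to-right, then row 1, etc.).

Answer: 0, 3, 4, 1, 2, 6, 8, 7, 5

Derivation:
After move 1 (R):
3 4 0
1 2 6
8 7 5

After move 2 (U):
3 4 0
1 2 6
8 7 5

After move 3 (L):
3 0 4
1 2 6
8 7 5

After move 4 (R):
3 4 0
1 2 6
8 7 5

After move 5 (L):
3 0 4
1 2 6
8 7 5

After move 6 (L):
0 3 4
1 2 6
8 7 5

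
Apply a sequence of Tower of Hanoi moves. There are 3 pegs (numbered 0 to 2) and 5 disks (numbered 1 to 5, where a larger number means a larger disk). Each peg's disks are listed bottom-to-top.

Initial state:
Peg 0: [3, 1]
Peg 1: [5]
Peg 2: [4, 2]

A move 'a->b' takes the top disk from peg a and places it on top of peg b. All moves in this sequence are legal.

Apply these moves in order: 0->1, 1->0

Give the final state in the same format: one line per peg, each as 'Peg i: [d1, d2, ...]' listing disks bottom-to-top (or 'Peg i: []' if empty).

After move 1 (0->1):
Peg 0: [3]
Peg 1: [5, 1]
Peg 2: [4, 2]

After move 2 (1->0):
Peg 0: [3, 1]
Peg 1: [5]
Peg 2: [4, 2]

Answer: Peg 0: [3, 1]
Peg 1: [5]
Peg 2: [4, 2]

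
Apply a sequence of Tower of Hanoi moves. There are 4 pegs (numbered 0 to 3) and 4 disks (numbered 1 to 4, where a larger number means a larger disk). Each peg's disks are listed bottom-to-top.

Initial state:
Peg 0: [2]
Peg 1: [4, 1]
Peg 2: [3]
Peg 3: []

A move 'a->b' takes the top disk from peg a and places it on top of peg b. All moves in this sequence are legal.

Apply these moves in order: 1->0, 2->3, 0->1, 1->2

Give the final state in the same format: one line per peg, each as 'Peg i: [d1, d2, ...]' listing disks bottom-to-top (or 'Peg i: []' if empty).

After move 1 (1->0):
Peg 0: [2, 1]
Peg 1: [4]
Peg 2: [3]
Peg 3: []

After move 2 (2->3):
Peg 0: [2, 1]
Peg 1: [4]
Peg 2: []
Peg 3: [3]

After move 3 (0->1):
Peg 0: [2]
Peg 1: [4, 1]
Peg 2: []
Peg 3: [3]

After move 4 (1->2):
Peg 0: [2]
Peg 1: [4]
Peg 2: [1]
Peg 3: [3]

Answer: Peg 0: [2]
Peg 1: [4]
Peg 2: [1]
Peg 3: [3]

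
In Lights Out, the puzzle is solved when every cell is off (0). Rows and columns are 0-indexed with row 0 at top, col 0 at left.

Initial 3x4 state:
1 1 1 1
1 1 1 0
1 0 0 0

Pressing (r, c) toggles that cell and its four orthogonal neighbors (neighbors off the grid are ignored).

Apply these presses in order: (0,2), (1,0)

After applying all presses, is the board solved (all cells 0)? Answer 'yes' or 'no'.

Answer: yes

Derivation:
After press 1 at (0,2):
1 0 0 0
1 1 0 0
1 0 0 0

After press 2 at (1,0):
0 0 0 0
0 0 0 0
0 0 0 0

Lights still on: 0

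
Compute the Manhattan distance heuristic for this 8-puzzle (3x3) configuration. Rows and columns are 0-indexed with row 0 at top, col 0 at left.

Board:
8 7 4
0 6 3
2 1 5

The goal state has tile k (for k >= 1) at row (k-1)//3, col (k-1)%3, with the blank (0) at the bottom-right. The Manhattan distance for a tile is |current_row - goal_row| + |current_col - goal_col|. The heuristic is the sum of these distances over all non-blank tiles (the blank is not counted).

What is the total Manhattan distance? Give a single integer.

Tile 8: (0,0)->(2,1) = 3
Tile 7: (0,1)->(2,0) = 3
Tile 4: (0,2)->(1,0) = 3
Tile 6: (1,1)->(1,2) = 1
Tile 3: (1,2)->(0,2) = 1
Tile 2: (2,0)->(0,1) = 3
Tile 1: (2,1)->(0,0) = 3
Tile 5: (2,2)->(1,1) = 2
Sum: 3 + 3 + 3 + 1 + 1 + 3 + 3 + 2 = 19

Answer: 19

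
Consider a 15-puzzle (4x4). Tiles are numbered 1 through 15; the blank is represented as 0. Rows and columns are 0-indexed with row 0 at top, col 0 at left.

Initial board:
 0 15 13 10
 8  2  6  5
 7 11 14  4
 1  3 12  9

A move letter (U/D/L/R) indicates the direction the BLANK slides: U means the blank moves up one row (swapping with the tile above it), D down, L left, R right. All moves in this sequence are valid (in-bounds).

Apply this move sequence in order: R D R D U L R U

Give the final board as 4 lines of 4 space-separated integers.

After move 1 (R):
15  0 13 10
 8  2  6  5
 7 11 14  4
 1  3 12  9

After move 2 (D):
15  2 13 10
 8  0  6  5
 7 11 14  4
 1  3 12  9

After move 3 (R):
15  2 13 10
 8  6  0  5
 7 11 14  4
 1  3 12  9

After move 4 (D):
15  2 13 10
 8  6 14  5
 7 11  0  4
 1  3 12  9

After move 5 (U):
15  2 13 10
 8  6  0  5
 7 11 14  4
 1  3 12  9

After move 6 (L):
15  2 13 10
 8  0  6  5
 7 11 14  4
 1  3 12  9

After move 7 (R):
15  2 13 10
 8  6  0  5
 7 11 14  4
 1  3 12  9

After move 8 (U):
15  2  0 10
 8  6 13  5
 7 11 14  4
 1  3 12  9

Answer: 15  2  0 10
 8  6 13  5
 7 11 14  4
 1  3 12  9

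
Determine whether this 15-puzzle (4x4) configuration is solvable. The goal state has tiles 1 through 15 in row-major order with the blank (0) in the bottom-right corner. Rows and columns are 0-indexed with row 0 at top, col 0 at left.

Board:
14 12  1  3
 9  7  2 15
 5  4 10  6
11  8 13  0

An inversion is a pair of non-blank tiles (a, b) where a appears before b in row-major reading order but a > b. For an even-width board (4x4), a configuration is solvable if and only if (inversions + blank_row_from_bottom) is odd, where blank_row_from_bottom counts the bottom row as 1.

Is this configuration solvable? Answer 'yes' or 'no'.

Inversions: 46
Blank is in row 3 (0-indexed from top), which is row 1 counting from the bottom (bottom = 1).
46 + 1 = 47, which is odd, so the puzzle is solvable.

Answer: yes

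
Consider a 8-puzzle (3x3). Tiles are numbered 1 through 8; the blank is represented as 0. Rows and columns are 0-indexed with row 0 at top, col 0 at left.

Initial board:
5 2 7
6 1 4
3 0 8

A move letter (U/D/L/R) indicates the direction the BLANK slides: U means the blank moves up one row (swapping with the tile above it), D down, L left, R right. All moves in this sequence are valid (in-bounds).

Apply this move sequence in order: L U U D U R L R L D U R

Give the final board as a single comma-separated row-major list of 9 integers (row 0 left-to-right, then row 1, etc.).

After move 1 (L):
5 2 7
6 1 4
0 3 8

After move 2 (U):
5 2 7
0 1 4
6 3 8

After move 3 (U):
0 2 7
5 1 4
6 3 8

After move 4 (D):
5 2 7
0 1 4
6 3 8

After move 5 (U):
0 2 7
5 1 4
6 3 8

After move 6 (R):
2 0 7
5 1 4
6 3 8

After move 7 (L):
0 2 7
5 1 4
6 3 8

After move 8 (R):
2 0 7
5 1 4
6 3 8

After move 9 (L):
0 2 7
5 1 4
6 3 8

After move 10 (D):
5 2 7
0 1 4
6 3 8

After move 11 (U):
0 2 7
5 1 4
6 3 8

After move 12 (R):
2 0 7
5 1 4
6 3 8

Answer: 2, 0, 7, 5, 1, 4, 6, 3, 8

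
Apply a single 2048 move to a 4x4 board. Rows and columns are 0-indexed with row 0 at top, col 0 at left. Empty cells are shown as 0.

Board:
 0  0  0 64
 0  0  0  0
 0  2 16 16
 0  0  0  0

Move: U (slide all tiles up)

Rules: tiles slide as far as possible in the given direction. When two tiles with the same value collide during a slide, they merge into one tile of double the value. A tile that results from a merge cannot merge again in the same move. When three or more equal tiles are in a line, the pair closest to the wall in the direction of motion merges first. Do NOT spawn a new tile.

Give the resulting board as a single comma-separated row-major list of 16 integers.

Answer: 0, 2, 16, 64, 0, 0, 0, 16, 0, 0, 0, 0, 0, 0, 0, 0

Derivation:
Slide up:
col 0: [0, 0, 0, 0] -> [0, 0, 0, 0]
col 1: [0, 0, 2, 0] -> [2, 0, 0, 0]
col 2: [0, 0, 16, 0] -> [16, 0, 0, 0]
col 3: [64, 0, 16, 0] -> [64, 16, 0, 0]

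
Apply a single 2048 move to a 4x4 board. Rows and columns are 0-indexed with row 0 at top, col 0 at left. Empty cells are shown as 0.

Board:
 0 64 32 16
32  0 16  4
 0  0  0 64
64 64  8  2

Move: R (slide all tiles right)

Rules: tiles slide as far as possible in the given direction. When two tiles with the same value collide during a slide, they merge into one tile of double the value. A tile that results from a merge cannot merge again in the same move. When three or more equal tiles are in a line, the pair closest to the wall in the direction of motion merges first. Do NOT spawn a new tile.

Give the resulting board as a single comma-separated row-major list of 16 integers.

Answer: 0, 64, 32, 16, 0, 32, 16, 4, 0, 0, 0, 64, 0, 128, 8, 2

Derivation:
Slide right:
row 0: [0, 64, 32, 16] -> [0, 64, 32, 16]
row 1: [32, 0, 16, 4] -> [0, 32, 16, 4]
row 2: [0, 0, 0, 64] -> [0, 0, 0, 64]
row 3: [64, 64, 8, 2] -> [0, 128, 8, 2]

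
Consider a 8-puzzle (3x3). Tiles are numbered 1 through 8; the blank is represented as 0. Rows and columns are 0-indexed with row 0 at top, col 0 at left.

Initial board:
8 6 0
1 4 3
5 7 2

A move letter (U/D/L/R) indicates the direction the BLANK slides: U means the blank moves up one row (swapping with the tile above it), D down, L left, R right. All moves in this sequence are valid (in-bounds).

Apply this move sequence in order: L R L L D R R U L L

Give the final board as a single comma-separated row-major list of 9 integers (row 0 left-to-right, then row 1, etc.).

After move 1 (L):
8 0 6
1 4 3
5 7 2

After move 2 (R):
8 6 0
1 4 3
5 7 2

After move 3 (L):
8 0 6
1 4 3
5 7 2

After move 4 (L):
0 8 6
1 4 3
5 7 2

After move 5 (D):
1 8 6
0 4 3
5 7 2

After move 6 (R):
1 8 6
4 0 3
5 7 2

After move 7 (R):
1 8 6
4 3 0
5 7 2

After move 8 (U):
1 8 0
4 3 6
5 7 2

After move 9 (L):
1 0 8
4 3 6
5 7 2

After move 10 (L):
0 1 8
4 3 6
5 7 2

Answer: 0, 1, 8, 4, 3, 6, 5, 7, 2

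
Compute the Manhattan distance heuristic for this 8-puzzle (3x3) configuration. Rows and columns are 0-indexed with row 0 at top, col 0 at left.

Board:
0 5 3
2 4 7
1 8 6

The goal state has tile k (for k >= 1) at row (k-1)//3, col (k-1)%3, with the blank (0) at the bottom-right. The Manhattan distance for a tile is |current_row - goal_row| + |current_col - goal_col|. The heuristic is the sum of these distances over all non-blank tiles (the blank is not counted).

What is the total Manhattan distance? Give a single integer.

Answer: 10

Derivation:
Tile 5: (0,1)->(1,1) = 1
Tile 3: (0,2)->(0,2) = 0
Tile 2: (1,0)->(0,1) = 2
Tile 4: (1,1)->(1,0) = 1
Tile 7: (1,2)->(2,0) = 3
Tile 1: (2,0)->(0,0) = 2
Tile 8: (2,1)->(2,1) = 0
Tile 6: (2,2)->(1,2) = 1
Sum: 1 + 0 + 2 + 1 + 3 + 2 + 0 + 1 = 10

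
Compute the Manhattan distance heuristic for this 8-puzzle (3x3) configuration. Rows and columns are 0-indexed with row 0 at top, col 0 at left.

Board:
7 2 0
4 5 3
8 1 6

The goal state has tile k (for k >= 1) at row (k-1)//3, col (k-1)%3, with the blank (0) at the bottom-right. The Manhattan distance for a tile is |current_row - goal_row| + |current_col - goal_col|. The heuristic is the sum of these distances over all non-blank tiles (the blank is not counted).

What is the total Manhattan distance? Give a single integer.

Tile 7: (0,0)->(2,0) = 2
Tile 2: (0,1)->(0,1) = 0
Tile 4: (1,0)->(1,0) = 0
Tile 5: (1,1)->(1,1) = 0
Tile 3: (1,2)->(0,2) = 1
Tile 8: (2,0)->(2,1) = 1
Tile 1: (2,1)->(0,0) = 3
Tile 6: (2,2)->(1,2) = 1
Sum: 2 + 0 + 0 + 0 + 1 + 1 + 3 + 1 = 8

Answer: 8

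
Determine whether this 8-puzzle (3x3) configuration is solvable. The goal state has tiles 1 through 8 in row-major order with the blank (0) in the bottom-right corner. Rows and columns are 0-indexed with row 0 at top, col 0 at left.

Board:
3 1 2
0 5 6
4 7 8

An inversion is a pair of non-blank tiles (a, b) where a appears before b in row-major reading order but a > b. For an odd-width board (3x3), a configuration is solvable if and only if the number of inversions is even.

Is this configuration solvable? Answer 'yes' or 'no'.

Inversions (pairs i<j in row-major order where tile[i] > tile[j] > 0): 4
4 is even, so the puzzle is solvable.

Answer: yes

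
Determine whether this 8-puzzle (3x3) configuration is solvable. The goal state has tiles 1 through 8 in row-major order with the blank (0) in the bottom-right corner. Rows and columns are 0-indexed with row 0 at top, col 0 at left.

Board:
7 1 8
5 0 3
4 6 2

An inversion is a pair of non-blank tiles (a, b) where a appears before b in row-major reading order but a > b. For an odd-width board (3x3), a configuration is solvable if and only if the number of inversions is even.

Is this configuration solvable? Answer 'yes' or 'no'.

Answer: no

Derivation:
Inversions (pairs i<j in row-major order where tile[i] > tile[j] > 0): 17
17 is odd, so the puzzle is not solvable.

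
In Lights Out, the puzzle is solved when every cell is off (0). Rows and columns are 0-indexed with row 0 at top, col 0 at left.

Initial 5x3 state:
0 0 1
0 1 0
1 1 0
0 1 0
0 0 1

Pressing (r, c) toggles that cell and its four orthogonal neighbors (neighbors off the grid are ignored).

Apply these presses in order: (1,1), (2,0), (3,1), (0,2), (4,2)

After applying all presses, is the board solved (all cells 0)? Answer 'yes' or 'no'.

Answer: yes

Derivation:
After press 1 at (1,1):
0 1 1
1 0 1
1 0 0
0 1 0
0 0 1

After press 2 at (2,0):
0 1 1
0 0 1
0 1 0
1 1 0
0 0 1

After press 3 at (3,1):
0 1 1
0 0 1
0 0 0
0 0 1
0 1 1

After press 4 at (0,2):
0 0 0
0 0 0
0 0 0
0 0 1
0 1 1

After press 5 at (4,2):
0 0 0
0 0 0
0 0 0
0 0 0
0 0 0

Lights still on: 0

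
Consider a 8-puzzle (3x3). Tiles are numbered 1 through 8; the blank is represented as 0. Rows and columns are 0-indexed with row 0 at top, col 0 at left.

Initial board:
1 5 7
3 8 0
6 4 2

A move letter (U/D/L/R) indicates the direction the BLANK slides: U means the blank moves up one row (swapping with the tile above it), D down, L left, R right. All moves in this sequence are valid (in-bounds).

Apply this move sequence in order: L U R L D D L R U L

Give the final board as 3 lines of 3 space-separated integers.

Answer: 1 5 7
0 3 8
6 4 2

Derivation:
After move 1 (L):
1 5 7
3 0 8
6 4 2

After move 2 (U):
1 0 7
3 5 8
6 4 2

After move 3 (R):
1 7 0
3 5 8
6 4 2

After move 4 (L):
1 0 7
3 5 8
6 4 2

After move 5 (D):
1 5 7
3 0 8
6 4 2

After move 6 (D):
1 5 7
3 4 8
6 0 2

After move 7 (L):
1 5 7
3 4 8
0 6 2

After move 8 (R):
1 5 7
3 4 8
6 0 2

After move 9 (U):
1 5 7
3 0 8
6 4 2

After move 10 (L):
1 5 7
0 3 8
6 4 2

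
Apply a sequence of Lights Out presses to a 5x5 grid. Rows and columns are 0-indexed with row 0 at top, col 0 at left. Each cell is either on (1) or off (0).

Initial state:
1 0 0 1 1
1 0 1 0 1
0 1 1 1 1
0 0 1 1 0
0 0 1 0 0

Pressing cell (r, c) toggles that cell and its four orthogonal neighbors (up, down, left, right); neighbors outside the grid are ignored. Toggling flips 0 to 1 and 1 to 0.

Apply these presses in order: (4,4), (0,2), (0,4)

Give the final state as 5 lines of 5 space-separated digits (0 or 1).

Answer: 1 1 1 1 0
1 0 0 0 0
0 1 1 1 1
0 0 1 1 1
0 0 1 1 1

Derivation:
After press 1 at (4,4):
1 0 0 1 1
1 0 1 0 1
0 1 1 1 1
0 0 1 1 1
0 0 1 1 1

After press 2 at (0,2):
1 1 1 0 1
1 0 0 0 1
0 1 1 1 1
0 0 1 1 1
0 0 1 1 1

After press 3 at (0,4):
1 1 1 1 0
1 0 0 0 0
0 1 1 1 1
0 0 1 1 1
0 0 1 1 1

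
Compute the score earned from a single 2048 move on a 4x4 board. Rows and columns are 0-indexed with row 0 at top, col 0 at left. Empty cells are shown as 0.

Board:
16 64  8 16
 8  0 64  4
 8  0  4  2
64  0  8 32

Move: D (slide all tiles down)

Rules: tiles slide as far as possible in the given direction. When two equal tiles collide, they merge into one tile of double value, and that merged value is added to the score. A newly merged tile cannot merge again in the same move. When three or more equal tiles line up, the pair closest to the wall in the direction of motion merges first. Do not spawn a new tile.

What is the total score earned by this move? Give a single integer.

Answer: 16

Derivation:
Slide down:
col 0: [16, 8, 8, 64] -> [0, 16, 16, 64]  score +16 (running 16)
col 1: [64, 0, 0, 0] -> [0, 0, 0, 64]  score +0 (running 16)
col 2: [8, 64, 4, 8] -> [8, 64, 4, 8]  score +0 (running 16)
col 3: [16, 4, 2, 32] -> [16, 4, 2, 32]  score +0 (running 16)
Board after move:
 0  0  8 16
16  0 64  4
16  0  4  2
64 64  8 32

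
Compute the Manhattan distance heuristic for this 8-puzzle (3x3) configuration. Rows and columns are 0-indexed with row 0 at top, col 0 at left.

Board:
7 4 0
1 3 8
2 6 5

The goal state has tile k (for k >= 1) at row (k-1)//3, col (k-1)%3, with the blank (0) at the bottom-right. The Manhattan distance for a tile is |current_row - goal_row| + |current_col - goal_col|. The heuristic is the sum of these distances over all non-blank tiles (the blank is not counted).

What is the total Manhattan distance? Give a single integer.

Answer: 16

Derivation:
Tile 7: at (0,0), goal (2,0), distance |0-2|+|0-0| = 2
Tile 4: at (0,1), goal (1,0), distance |0-1|+|1-0| = 2
Tile 1: at (1,0), goal (0,0), distance |1-0|+|0-0| = 1
Tile 3: at (1,1), goal (0,2), distance |1-0|+|1-2| = 2
Tile 8: at (1,2), goal (2,1), distance |1-2|+|2-1| = 2
Tile 2: at (2,0), goal (0,1), distance |2-0|+|0-1| = 3
Tile 6: at (2,1), goal (1,2), distance |2-1|+|1-2| = 2
Tile 5: at (2,2), goal (1,1), distance |2-1|+|2-1| = 2
Sum: 2 + 2 + 1 + 2 + 2 + 3 + 2 + 2 = 16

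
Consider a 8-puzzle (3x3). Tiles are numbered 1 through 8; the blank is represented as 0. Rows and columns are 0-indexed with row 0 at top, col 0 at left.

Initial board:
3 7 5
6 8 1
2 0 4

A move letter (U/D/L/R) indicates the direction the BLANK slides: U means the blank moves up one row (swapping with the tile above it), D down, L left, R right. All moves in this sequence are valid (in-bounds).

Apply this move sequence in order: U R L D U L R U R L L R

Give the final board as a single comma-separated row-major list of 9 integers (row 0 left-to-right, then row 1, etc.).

Answer: 3, 0, 5, 6, 7, 1, 2, 8, 4

Derivation:
After move 1 (U):
3 7 5
6 0 1
2 8 4

After move 2 (R):
3 7 5
6 1 0
2 8 4

After move 3 (L):
3 7 5
6 0 1
2 8 4

After move 4 (D):
3 7 5
6 8 1
2 0 4

After move 5 (U):
3 7 5
6 0 1
2 8 4

After move 6 (L):
3 7 5
0 6 1
2 8 4

After move 7 (R):
3 7 5
6 0 1
2 8 4

After move 8 (U):
3 0 5
6 7 1
2 8 4

After move 9 (R):
3 5 0
6 7 1
2 8 4

After move 10 (L):
3 0 5
6 7 1
2 8 4

After move 11 (L):
0 3 5
6 7 1
2 8 4

After move 12 (R):
3 0 5
6 7 1
2 8 4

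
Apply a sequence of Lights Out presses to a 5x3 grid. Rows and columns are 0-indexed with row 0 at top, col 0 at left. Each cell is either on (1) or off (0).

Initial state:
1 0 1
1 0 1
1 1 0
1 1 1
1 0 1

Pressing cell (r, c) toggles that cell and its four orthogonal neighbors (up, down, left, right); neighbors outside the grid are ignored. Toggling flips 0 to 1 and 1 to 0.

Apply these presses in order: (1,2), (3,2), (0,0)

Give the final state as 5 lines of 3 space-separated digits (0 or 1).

Answer: 0 1 0
0 1 0
1 1 0
1 0 0
1 0 0

Derivation:
After press 1 at (1,2):
1 0 0
1 1 0
1 1 1
1 1 1
1 0 1

After press 2 at (3,2):
1 0 0
1 1 0
1 1 0
1 0 0
1 0 0

After press 3 at (0,0):
0 1 0
0 1 0
1 1 0
1 0 0
1 0 0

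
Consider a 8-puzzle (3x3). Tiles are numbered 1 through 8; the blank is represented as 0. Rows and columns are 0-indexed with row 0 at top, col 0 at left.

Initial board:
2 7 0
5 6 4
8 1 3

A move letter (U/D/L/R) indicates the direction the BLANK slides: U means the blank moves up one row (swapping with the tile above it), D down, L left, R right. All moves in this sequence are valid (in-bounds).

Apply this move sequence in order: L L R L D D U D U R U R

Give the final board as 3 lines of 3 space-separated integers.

Answer: 5 7 0
6 2 4
8 1 3

Derivation:
After move 1 (L):
2 0 7
5 6 4
8 1 3

After move 2 (L):
0 2 7
5 6 4
8 1 3

After move 3 (R):
2 0 7
5 6 4
8 1 3

After move 4 (L):
0 2 7
5 6 4
8 1 3

After move 5 (D):
5 2 7
0 6 4
8 1 3

After move 6 (D):
5 2 7
8 6 4
0 1 3

After move 7 (U):
5 2 7
0 6 4
8 1 3

After move 8 (D):
5 2 7
8 6 4
0 1 3

After move 9 (U):
5 2 7
0 6 4
8 1 3

After move 10 (R):
5 2 7
6 0 4
8 1 3

After move 11 (U):
5 0 7
6 2 4
8 1 3

After move 12 (R):
5 7 0
6 2 4
8 1 3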